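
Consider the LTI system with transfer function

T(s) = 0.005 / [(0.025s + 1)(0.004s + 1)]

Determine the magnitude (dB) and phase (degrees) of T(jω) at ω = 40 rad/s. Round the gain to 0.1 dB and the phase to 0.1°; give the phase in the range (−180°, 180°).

-49.1 dB, -54.1°

At ω = 40 rad/s:
pole (1 + j40·0.025) = 1 + j1 → |·| ≈ 1.4142, ∠ ≈ 45.00°
pole (1 + j40·0.004) = 1 + j0.16 → |·| ≈ 1.0127, ∠ ≈ 9.09°
|T| = 0.005 · 1 / (1.4142 · 1.0127) ≈ 0.0034912
Gain = 20 log₁₀(0.0034912) ≈ -49.14 dB
∠T = (0°) − (45.00° + 9.09°) = -54.09°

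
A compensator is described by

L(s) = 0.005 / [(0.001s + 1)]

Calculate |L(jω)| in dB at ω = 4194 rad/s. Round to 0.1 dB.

At ω = 4194 rad/s:
pole (1 + j4194·0.001) = 1 + j4.194 → |·| ≈ 4.3116, ∠ ≈ 76.59°
|L| = 0.005 · 1 / (4.3116) ≈ 0.0011597
Gain = 20 log₁₀(0.0011597) ≈ -58.71 dB

-58.7 dB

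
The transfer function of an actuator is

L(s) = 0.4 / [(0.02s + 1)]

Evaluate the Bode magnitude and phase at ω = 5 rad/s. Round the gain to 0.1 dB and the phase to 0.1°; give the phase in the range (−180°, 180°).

At ω = 5 rad/s:
pole (1 + j5·0.02) = 1 + j0.1 → |·| ≈ 1.005, ∠ ≈ 5.71°
|L| = 0.4 · 1 / (1.005) ≈ 0.39801
Gain = 20 log₁₀(0.39801) ≈ -8.00 dB
∠L = (0°) − (5.71°) = -5.71°

-8.0 dB, -5.7°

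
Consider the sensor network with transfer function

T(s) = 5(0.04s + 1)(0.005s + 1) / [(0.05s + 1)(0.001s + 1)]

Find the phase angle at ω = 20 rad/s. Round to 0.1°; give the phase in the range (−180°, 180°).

At ω = 20 rad/s:
zero (1 + j20·0.04) = 1 + j0.8 → |·| ≈ 1.2806, ∠ ≈ 38.66°
zero (1 + j20·0.005) = 1 + j0.1 → |·| ≈ 1.005, ∠ ≈ 5.71°
pole (1 + j20·0.05) = 1 + j1 → |·| ≈ 1.4142, ∠ ≈ 45.00°
pole (1 + j20·0.001) = 1 + j0.02 → |·| ≈ 1.0002, ∠ ≈ 1.15°
∠T = (38.66° + 5.71°) − (45.00° + 1.15°) = -1.78°

-1.8°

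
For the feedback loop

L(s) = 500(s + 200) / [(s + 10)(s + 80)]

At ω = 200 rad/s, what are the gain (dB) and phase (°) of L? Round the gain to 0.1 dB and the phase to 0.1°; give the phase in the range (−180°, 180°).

10.3 dB, -110.3°

At s = jω = j200:
zero (s+200): 200 + j200 → |·| = √(200²+200²) = √80000 ≈ 282.84, ∠ = arctan(200/200) ≈ 45.00°
pole (s+10): 10 + j200 → |·| = √(10²+200²) = √40100 ≈ 200.25, ∠ = arctan(200/10) ≈ 87.14°
pole (s+80): 80 + j200 → |·| = √(80²+200²) = √46400 ≈ 215.41, ∠ = arctan(200/80) ≈ 68.20°
|L| = 500 · 282.84 / 43136 ≈ 3.2785
Gain = 20 log₁₀(3.2785) ≈ 10.31 dB
∠L = 45.00° − 155.34° = -110.34°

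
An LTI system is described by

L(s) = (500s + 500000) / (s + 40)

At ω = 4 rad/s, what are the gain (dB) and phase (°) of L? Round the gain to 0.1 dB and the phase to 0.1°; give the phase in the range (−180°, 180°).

Substitute s = j4:
Numerator: 500(j4) + 500000 = 500000 + j2000
Denominator: (j4) + 40 = 40 + j4
|N| = √(500000² + 2000²) ≈ 5e+05, ∠N ≈ 0.23°
|D| = √(40² + 4²) ≈ 40.2, ∠D ≈ 5.71°
|L| = 5e+05 / 40.2 ≈ 12438
Gain = 20 log₁₀(12438) ≈ 81.90 dB
∠L = 0.23° − 5.71° = -5.48°

81.9 dB, -5.5°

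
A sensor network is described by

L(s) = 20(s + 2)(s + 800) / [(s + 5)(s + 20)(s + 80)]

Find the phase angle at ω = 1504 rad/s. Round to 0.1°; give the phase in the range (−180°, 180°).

-114.1°

At s = jω = j1504:
zero (s+2): 2 + j1504 → |·| = √(2²+1504²) = √2262020 ≈ 1504, ∠ = arctan(1504/2) ≈ 89.92°
zero (s+800): 800 + j1504 → |·| = √(800²+1504²) = √2902016 ≈ 1703.5, ∠ = arctan(1504/800) ≈ 61.99°
pole (s+5): 5 + j1504 → |·| = √(5²+1504²) = √2262041 ≈ 1504, ∠ = arctan(1504/5) ≈ 89.81°
pole (s+20): 20 + j1504 → |·| = √(20²+1504²) = √2262416 ≈ 1504.1, ∠ = arctan(1504/20) ≈ 89.24°
pole (s+80): 80 + j1504 → |·| = √(80²+1504²) = √2268416 ≈ 1506.1, ∠ = arctan(1504/80) ≈ 86.96°
∠L = 151.91° − 266.01° = -114.10°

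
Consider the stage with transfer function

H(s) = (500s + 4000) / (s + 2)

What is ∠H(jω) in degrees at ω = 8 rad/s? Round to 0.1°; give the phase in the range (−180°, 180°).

-31.0°

Substitute s = j8:
Numerator: 500(j8) + 4000 = 4000 + j4000
Denominator: (j8) + 2 = 2 + j8
|N| = √(4000² + 4000²) ≈ 5656.9, ∠N ≈ 45.00°
|D| = √(2² + 8²) ≈ 8.2462, ∠D ≈ 75.96°
∠H = 45.00° − 75.96° = -30.96°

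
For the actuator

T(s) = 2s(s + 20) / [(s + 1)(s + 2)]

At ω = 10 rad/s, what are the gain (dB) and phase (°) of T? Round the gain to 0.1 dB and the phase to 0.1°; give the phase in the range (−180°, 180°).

At s = jω = j10:
zero (s+20): 20 + j10 → |·| = √(20²+10²) = √500 ≈ 22.361, ∠ = arctan(10/20) ≈ 26.57°
zero at origin: s = j10 → |·| = 10, ∠ = 90.00°
pole (s+1): 1 + j10 → |·| = √(1²+10²) = √101 ≈ 10.05, ∠ = arctan(10/1) ≈ 84.29°
pole (s+2): 2 + j10 → |·| = √(2²+10²) = √104 ≈ 10.198, ∠ = arctan(10/2) ≈ 78.69°
|T| = 2 · 223.61 / 102.49 ≈ 4.3635
Gain = 20 log₁₀(4.3635) ≈ 12.80 dB
∠T = 116.57° − 162.98° = -46.41°

12.8 dB, -46.4°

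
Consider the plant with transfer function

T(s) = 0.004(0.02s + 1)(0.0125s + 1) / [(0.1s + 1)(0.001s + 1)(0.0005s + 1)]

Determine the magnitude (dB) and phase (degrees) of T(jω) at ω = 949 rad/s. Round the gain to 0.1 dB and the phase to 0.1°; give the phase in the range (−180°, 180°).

-44.1 dB, 13.9°

At ω = 949 rad/s:
zero (1 + j949·0.02) = 1 + j18.98 → |·| ≈ 19.006, ∠ ≈ 86.98°
zero (1 + j949·0.0125) = 1 + j11.8625 → |·| ≈ 11.905, ∠ ≈ 85.18°
pole (1 + j949·0.1) = 1 + j94.9 → |·| ≈ 94.905, ∠ ≈ 89.40°
pole (1 + j949·0.001) = 1 + j0.949 → |·| ≈ 1.3786, ∠ ≈ 43.50°
pole (1 + j949·0.0005) = 1 + j0.4745 → |·| ≈ 1.1069, ∠ ≈ 25.38°
|T| = 0.004 · 19.006 · 11.905 / (94.905 · 1.3786 · 1.1069) ≈ 0.0062495
Gain = 20 log₁₀(0.0062495) ≈ -44.08 dB
∠T = (86.98° + 85.18°) − (89.40° + 43.50° + 25.38°) = 13.88°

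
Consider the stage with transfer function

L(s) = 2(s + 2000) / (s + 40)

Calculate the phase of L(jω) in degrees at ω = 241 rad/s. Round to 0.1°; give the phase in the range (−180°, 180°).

-73.7°

At s = jω = j241:
zero (s+2000): 2000 + j241 → |·| = √(2000²+241²) = √4058081 ≈ 2014.5, ∠ = arctan(241/2000) ≈ 6.87°
pole (s+40): 40 + j241 → |·| = √(40²+241²) = √59681 ≈ 244.3, ∠ = arctan(241/40) ≈ 80.58°
∠L = 6.87° − 80.58° = -73.71°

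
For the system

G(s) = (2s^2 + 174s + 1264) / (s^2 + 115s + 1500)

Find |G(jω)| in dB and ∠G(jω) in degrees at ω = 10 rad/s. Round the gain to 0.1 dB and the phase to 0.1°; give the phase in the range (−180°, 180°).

1.0 dB, 19.2°

Substitute s = j10:
Numerator: 2(j10)^2 + 174(j10) + 1264 = 1064 + j1740
Denominator: (j10)^2 + 115(j10) + 1500 = 1400 + j1150
|N| = √(1064² + 1740²) ≈ 2039.5, ∠N ≈ 58.55°
|D| = √(1400² + 1150²) ≈ 1811.8, ∠D ≈ 39.40°
|G| = 2039.5 / 1811.8 ≈ 1.1257
Gain = 20 log₁₀(1.1257) ≈ 1.03 dB
∠G = 58.55° − 39.40° = 19.15°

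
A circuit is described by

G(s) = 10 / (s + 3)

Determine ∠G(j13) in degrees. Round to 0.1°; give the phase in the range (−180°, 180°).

Substitute s = j13:
Numerator: 10 = 10 + j0
Denominator: (j13) + 3 = 3 + j13
|N| = √(10² + 0²) ≈ 10, ∠N ≈ 0.00°
|D| = √(3² + 13²) ≈ 13.342, ∠D ≈ 77.01°
∠G = 0.00° − 77.01° = -77.01°

-77.0°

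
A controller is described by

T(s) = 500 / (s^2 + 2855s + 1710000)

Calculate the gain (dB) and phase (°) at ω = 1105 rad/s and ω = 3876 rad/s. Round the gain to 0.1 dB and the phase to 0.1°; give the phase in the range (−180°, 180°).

Substitute s = j1105:
Numerator: 500 = 500 + j0
Denominator: (j1105)^2 + 2855(j1105) + 1710000 = 488975 + j3154775
|N| = √(500² + 0²) ≈ 500, ∠N ≈ 0.00°
|D| = √(488975² + 3154775²) ≈ 3.1924e+06, ∠D ≈ 81.19°
|T| = 500 / 3.1924e+06 ≈ 0.00015662
Gain = 20 log₁₀(0.00015662) ≈ -76.10 dB
∠T = 0.00° − 81.19° = -81.19°

Substitute s = j3876:
Numerator: 500 = 500 + j0
Denominator: (j3876)^2 + 2855(j3876) + 1710000 = -13313376 + j11065980
|N| = √(500² + 0²) ≈ 500, ∠N ≈ 0.00°
|D| = √(13313376² + 11065980²) ≈ 1.7312e+07, ∠D ≈ 140.27°
|T| = 500 / 1.7312e+07 ≈ 2.8882e-05
Gain = 20 log₁₀(2.8882e-05) ≈ -90.79 dB
∠T = 0.00° − 140.27° = -140.27°

ω = 1105: -76.1 dB, -81.2°; ω = 3876: -90.8 dB, -140.3°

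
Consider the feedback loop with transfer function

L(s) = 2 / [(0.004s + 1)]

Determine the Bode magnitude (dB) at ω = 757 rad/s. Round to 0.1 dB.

-4.1 dB

At ω = 757 rad/s:
pole (1 + j757·0.004) = 1 + j3.028 → |·| ≈ 3.1889, ∠ ≈ 71.72°
|L| = 2 · 1 / (3.1889) ≈ 0.62718
Gain = 20 log₁₀(0.62718) ≈ -4.05 dB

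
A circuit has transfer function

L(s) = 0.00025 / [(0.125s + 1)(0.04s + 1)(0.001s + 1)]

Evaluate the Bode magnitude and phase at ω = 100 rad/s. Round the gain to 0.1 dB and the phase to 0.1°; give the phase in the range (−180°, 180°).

-106.4 dB, -167.1°

At ω = 100 rad/s:
pole (1 + j100·0.125) = 1 + j12.5 → |·| ≈ 12.54, ∠ ≈ 85.43°
pole (1 + j100·0.04) = 1 + j4 → |·| ≈ 4.1231, ∠ ≈ 75.96°
pole (1 + j100·0.001) = 1 + j0.1 → |·| ≈ 1.005, ∠ ≈ 5.71°
|L| = 0.00025 · 1 / (12.54 · 4.1231 · 1.005) ≈ 4.8112e-06
Gain = 20 log₁₀(4.8112e-06) ≈ -106.35 dB
∠L = (0°) − (85.43° + 75.96° + 5.71°) = -167.10°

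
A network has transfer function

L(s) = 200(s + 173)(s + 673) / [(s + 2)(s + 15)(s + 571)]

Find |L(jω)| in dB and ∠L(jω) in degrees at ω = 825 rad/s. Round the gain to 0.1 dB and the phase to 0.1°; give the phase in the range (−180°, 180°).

-11.6 dB, -105.2°

At s = jω = j825:
zero (s+173): 173 + j825 → |·| = √(173²+825²) = √710554 ≈ 842.94, ∠ = arctan(825/173) ≈ 78.16°
zero (s+673): 673 + j825 → |·| = √(673²+825²) = √1133554 ≈ 1064.7, ∠ = arctan(825/673) ≈ 50.79°
pole (s+2): 2 + j825 → |·| = √(2²+825²) = √680629 ≈ 825, ∠ = arctan(825/2) ≈ 89.86°
pole (s+15): 15 + j825 → |·| = √(15²+825²) = √680850 ≈ 825.14, ∠ = arctan(825/15) ≈ 88.96°
pole (s+571): 571 + j825 → |·| = √(571²+825²) = √1006666 ≈ 1003.3, ∠ = arctan(825/571) ≈ 55.31°
|L| = 200 · 8.9748e+05 / 6.8299e+08 ≈ 0.26281
Gain = 20 log₁₀(0.26281) ≈ -11.61 dB
∠L = 128.95° − 234.13° = -105.18°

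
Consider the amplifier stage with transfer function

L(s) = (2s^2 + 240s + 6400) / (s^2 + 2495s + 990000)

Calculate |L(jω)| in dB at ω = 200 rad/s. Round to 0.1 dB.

-21.7 dB

Substitute s = j200:
Numerator: 2(j200)^2 + 240(j200) + 6400 = -73600 + j48000
Denominator: (j200)^2 + 2495(j200) + 990000 = 950000 + j499000
|N| = √(73600² + 48000²) ≈ 87869, ∠N ≈ 146.89°
|D| = √(950000² + 499000²) ≈ 1.0731e+06, ∠D ≈ 27.71°
|L| = 87869 / 1.0731e+06 ≈ 0.081883
Gain = 20 log₁₀(0.081883) ≈ -21.74 dB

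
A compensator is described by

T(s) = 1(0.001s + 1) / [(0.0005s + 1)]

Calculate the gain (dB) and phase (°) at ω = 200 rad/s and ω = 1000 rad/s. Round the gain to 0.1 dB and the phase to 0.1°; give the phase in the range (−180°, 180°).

At ω = 200 rad/s:
zero (1 + j200·0.001) = 1 + j0.2 → |·| ≈ 1.0198, ∠ ≈ 11.31°
pole (1 + j200·0.0005) = 1 + j0.1 → |·| ≈ 1.005, ∠ ≈ 5.71°
|T| = 1 · 1.0198 / (1.005) ≈ 1.0147
Gain = 20 log₁₀(1.0147) ≈ 0.13 dB
∠T = (11.31°) − (5.71°) = 5.60°

At ω = 1000 rad/s:
zero (1 + j1000·0.001) = 1 + j1 → |·| ≈ 1.4142, ∠ ≈ 45.00°
pole (1 + j1000·0.0005) = 1 + j0.5 → |·| ≈ 1.118, ∠ ≈ 26.57°
|T| = 1 · 1.4142 / (1.118) ≈ 1.2649
Gain = 20 log₁₀(1.2649) ≈ 2.04 dB
∠T = (45.00°) − (26.57°) = 18.43°

ω = 200: 0.1 dB, 5.6°; ω = 1000: 2.0 dB, 18.4°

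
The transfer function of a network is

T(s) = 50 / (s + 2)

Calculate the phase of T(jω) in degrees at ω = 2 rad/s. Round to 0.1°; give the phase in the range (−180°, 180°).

At s = jω = j2:
pole (s+2): 2 + j2 → |·| = √(2²+2²) = √8 ≈ 2.8284, ∠ = arctan(2/2) ≈ 45.00°
∠T = 0.00° − 45.00° = -45.00°

-45.0°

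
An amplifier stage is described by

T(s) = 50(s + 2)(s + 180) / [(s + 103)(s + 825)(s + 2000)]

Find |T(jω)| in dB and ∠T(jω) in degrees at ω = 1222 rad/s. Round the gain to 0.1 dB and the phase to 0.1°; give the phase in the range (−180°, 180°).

-35.0 dB, -1.1°

At s = jω = j1222:
zero (s+2): 2 + j1222 → |·| = √(2²+1222²) = √1493288 ≈ 1222, ∠ = arctan(1222/2) ≈ 89.91°
zero (s+180): 180 + j1222 → |·| = √(180²+1222²) = √1525684 ≈ 1235.2, ∠ = arctan(1222/180) ≈ 81.62°
pole (s+103): 103 + j1222 → |·| = √(103²+1222²) = √1503893 ≈ 1226.3, ∠ = arctan(1222/103) ≈ 85.18°
pole (s+825): 825 + j1222 → |·| = √(825²+1222²) = √2173909 ≈ 1474.4, ∠ = arctan(1222/825) ≈ 55.98°
pole (s+2000): 2000 + j1222 → |·| = √(2000²+1222²) = √5493284 ≈ 2343.8, ∠ = arctan(1222/2000) ≈ 31.42°
|T| = 50 · 1.5094e+06 / 4.2377e+09 ≈ 0.017809
Gain = 20 log₁₀(0.017809) ≈ -34.99 dB
∠T = 171.53° − 172.58° = -1.05°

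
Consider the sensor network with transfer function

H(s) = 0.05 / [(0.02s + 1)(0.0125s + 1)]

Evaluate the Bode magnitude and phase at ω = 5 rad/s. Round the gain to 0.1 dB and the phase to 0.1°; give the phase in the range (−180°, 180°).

-26.1 dB, -9.3°

At ω = 5 rad/s:
pole (1 + j5·0.02) = 1 + j0.1 → |·| ≈ 1.005, ∠ ≈ 5.71°
pole (1 + j5·0.0125) = 1 + j0.0625 → |·| ≈ 1.002, ∠ ≈ 3.58°
|H| = 0.05 · 1 / (1.005 · 1.002) ≈ 0.049652
Gain = 20 log₁₀(0.049652) ≈ -26.08 dB
∠H = (0°) − (5.71° + 3.58°) = -9.29°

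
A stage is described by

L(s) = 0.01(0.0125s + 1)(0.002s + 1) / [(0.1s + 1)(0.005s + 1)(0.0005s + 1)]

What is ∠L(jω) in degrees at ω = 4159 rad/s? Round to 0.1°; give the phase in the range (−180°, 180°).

At ω = 4159 rad/s:
zero (1 + j4159·0.0125) = 1 + j51.9875 → |·| ≈ 51.997, ∠ ≈ 88.90°
zero (1 + j4159·0.002) = 1 + j8.318 → |·| ≈ 8.3779, ∠ ≈ 83.14°
pole (1 + j4159·0.1) = 1 + j415.9 → |·| ≈ 415.9, ∠ ≈ 89.86°
pole (1 + j4159·0.005) = 1 + j20.795 → |·| ≈ 20.819, ∠ ≈ 87.25°
pole (1 + j4159·0.0005) = 1 + j2.0795 → |·| ≈ 2.3074, ∠ ≈ 64.32°
∠L = (88.90° + 83.14°) − (89.86° + 87.25° + 64.32°) = -69.39°

-69.4°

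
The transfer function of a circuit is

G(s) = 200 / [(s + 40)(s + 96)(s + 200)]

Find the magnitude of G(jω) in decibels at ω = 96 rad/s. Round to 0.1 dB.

At s = jω = j96:
pole (s+40): 40 + j96 → |·| = √(40²+96²) = √10816 ≈ 104, ∠ = arctan(96/40) ≈ 67.38°
pole (s+96): 96 + j96 → |·| = √(96²+96²) = √18432 ≈ 135.76, ∠ = arctan(96/96) ≈ 45.00°
pole (s+200): 200 + j96 → |·| = √(200²+96²) = √49216 ≈ 221.85, ∠ = arctan(96/200) ≈ 25.64°
|G| = 200 / 3.1323e+06 ≈ 6.3851e-05
Gain = 20 log₁₀(6.3851e-05) ≈ -83.90 dB

-83.9 dB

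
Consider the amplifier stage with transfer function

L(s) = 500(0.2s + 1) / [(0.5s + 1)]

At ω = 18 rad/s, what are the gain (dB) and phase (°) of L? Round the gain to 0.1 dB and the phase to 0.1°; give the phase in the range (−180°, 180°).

46.3 dB, -9.2°

At ω = 18 rad/s:
zero (1 + j18·0.2) = 1 + j3.6 → |·| ≈ 3.7363, ∠ ≈ 74.48°
pole (1 + j18·0.5) = 1 + j9 → |·| ≈ 9.0554, ∠ ≈ 83.66°
|L| = 500 · 3.7363 / (9.0554) ≈ 206.3
Gain = 20 log₁₀(206.3) ≈ 46.29 dB
∠L = (74.48°) − (83.66°) = -9.18°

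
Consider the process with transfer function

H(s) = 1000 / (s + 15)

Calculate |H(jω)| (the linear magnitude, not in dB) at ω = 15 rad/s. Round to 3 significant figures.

47.1

Substitute s = j15:
Numerator: 1000 = 1000 + j0
Denominator: (j15) + 15 = 15 + j15
|N| = √(1000² + 0²) ≈ 1000, ∠N ≈ 0.00°
|D| = √(15² + 15²) ≈ 21.213, ∠D ≈ 45.00°
|H| = 1000 / 21.213 ≈ 47.141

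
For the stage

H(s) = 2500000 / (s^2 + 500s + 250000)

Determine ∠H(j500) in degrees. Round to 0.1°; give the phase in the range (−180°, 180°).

-90.0°

At s = jω = j500:
quadratic: (j500)² + 500·j500 + 250000 = 0 + j250000 → |·| ≈ 2.5e+05, ∠ ≈ 90.00°
∠H = 0.00° − 90.00° = -90.00°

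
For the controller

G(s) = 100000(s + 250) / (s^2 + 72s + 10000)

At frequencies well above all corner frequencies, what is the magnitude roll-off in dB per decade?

-20 dB/decade

Each pole contributes −20 dB/decade at high frequency; each zero contributes +20 dB/decade.
Net: 1 zero(s) − 2 pole(s) → -20 dB/decade.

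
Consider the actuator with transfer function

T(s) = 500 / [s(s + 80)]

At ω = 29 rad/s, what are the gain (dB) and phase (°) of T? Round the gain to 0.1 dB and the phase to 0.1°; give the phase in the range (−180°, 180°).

At s = jω = j29:
pole (s+80): 80 + j29 → |·| = √(80²+29²) = √7241 ≈ 85.094, ∠ = arctan(29/80) ≈ 19.93°
pole at origin: |s| = 29, ∠ = 90.00° (in denominator)
|T| = 500 / 2467.7 ≈ 0.20262
Gain = 20 log₁₀(0.20262) ≈ -13.87 dB
∠T = 0.00° − 109.93° = -109.93°

-13.9 dB, -109.9°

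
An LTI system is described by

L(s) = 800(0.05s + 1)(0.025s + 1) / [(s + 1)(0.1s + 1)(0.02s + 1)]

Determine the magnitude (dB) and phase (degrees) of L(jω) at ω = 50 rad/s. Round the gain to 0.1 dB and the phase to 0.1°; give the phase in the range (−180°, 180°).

19.6 dB, -93.0°

At ω = 50 rad/s:
zero (1 + j50·0.05) = 1 + j2.5 → |·| ≈ 2.6926, ∠ ≈ 68.20°
zero (1 + j50·0.025) = 1 + j1.25 → |·| ≈ 1.6008, ∠ ≈ 51.34°
pole (1 + j50·1) = 1 + j50 → |·| ≈ 50.01, ∠ ≈ 88.85°
pole (1 + j50·0.1) = 1 + j5 → |·| ≈ 5.099, ∠ ≈ 78.69°
pole (1 + j50·0.02) = 1 + j1 → |·| ≈ 1.4142, ∠ ≈ 45.00°
|L| = 800 · 2.6926 · 1.6008 / (50.01 · 5.099 · 1.4142) ≈ 9.5619
Gain = 20 log₁₀(9.5619) ≈ 19.61 dB
∠L = (68.20° + 51.34°) − (88.85° + 78.69° + 45.00°) = -93.00°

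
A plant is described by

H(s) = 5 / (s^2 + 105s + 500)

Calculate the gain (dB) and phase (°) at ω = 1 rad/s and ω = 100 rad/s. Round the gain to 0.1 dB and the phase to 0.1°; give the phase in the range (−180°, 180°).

ω = 1: -40.2 dB, -11.9°; ω = 100: -69.0 dB, -132.1°

Substitute s = j1:
Numerator: 5 = 5 + j0
Denominator: (j1)^2 + 105(j1) + 500 = 499 + j105
|N| = √(5² + 0²) ≈ 5, ∠N ≈ 0.00°
|D| = √(499² + 105²) ≈ 509.93, ∠D ≈ 11.88°
|H| = 5 / 509.93 ≈ 0.0098053
Gain = 20 log₁₀(0.0098053) ≈ -40.17 dB
∠H = 0.00° − 11.88° = -11.88°

Substitute s = j100:
Numerator: 5 = 5 + j0
Denominator: (j100)^2 + 105(j100) + 500 = -9500 + j10500
|N| = √(5² + 0²) ≈ 5, ∠N ≈ 0.00°
|D| = √(9500² + 10500²) ≈ 14160, ∠D ≈ 132.14°
|H| = 5 / 14160 ≈ 0.00035311
Gain = 20 log₁₀(0.00035311) ≈ -69.04 dB
∠H = 0.00° − 132.14° = -132.14°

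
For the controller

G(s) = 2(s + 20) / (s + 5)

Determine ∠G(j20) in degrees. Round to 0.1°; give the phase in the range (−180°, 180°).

At s = jω = j20:
zero (s+20): 20 + j20 → |·| = √(20²+20²) = √800 ≈ 28.284, ∠ = arctan(20/20) ≈ 45.00°
pole (s+5): 5 + j20 → |·| = √(5²+20²) = √425 ≈ 20.616, ∠ = arctan(20/5) ≈ 75.96°
∠G = 45.00° − 75.96° = -30.96°

-31.0°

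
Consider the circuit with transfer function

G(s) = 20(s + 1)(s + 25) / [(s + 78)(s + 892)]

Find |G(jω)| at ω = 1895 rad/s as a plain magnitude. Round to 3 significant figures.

18.1

At s = jω = j1895:
zero (s+1): 1 + j1895 → |·| = √(1²+1895²) = √3591026 ≈ 1895, ∠ = arctan(1895/1) ≈ 89.97°
zero (s+25): 25 + j1895 → |·| = √(25²+1895²) = √3591650 ≈ 1895.2, ∠ = arctan(1895/25) ≈ 89.24°
pole (s+78): 78 + j1895 → |·| = √(78²+1895²) = √3597109 ≈ 1896.6, ∠ = arctan(1895/78) ≈ 87.64°
pole (s+892): 892 + j1895 → |·| = √(892²+1895²) = √4386689 ≈ 2094.4, ∠ = arctan(1895/892) ≈ 64.79°
|G| = 20 · 3.5914e+06 / 3.9722e+06 ≈ 18.083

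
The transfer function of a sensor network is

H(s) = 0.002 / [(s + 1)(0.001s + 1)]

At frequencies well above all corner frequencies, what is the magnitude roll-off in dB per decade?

Each pole contributes −20 dB/decade at high frequency; each zero contributes +20 dB/decade.
Net: 0 zero(s) − 2 pole(s) → -40 dB/decade.

-40 dB/decade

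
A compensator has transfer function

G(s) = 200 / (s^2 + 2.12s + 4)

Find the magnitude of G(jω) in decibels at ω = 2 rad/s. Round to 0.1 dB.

At s = jω = j2:
quadratic: (j2)² + 2.12·j2 + 4 = 0 + j4.24 → |·| ≈ 4.24, ∠ ≈ 90.00°
|G| = 200 / 4.24 ≈ 47.17
Gain = 20 log₁₀(47.17) ≈ 33.47 dB

33.5 dB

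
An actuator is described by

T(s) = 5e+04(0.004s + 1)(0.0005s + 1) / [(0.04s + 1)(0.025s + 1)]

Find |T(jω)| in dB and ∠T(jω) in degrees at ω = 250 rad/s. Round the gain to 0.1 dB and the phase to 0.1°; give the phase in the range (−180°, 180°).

61.0 dB, -113.1°

At ω = 250 rad/s:
zero (1 + j250·0.004) = 1 + j1 → |·| ≈ 1.4142, ∠ ≈ 45.00°
zero (1 + j250·0.0005) = 1 + j0.125 → |·| ≈ 1.0078, ∠ ≈ 7.13°
pole (1 + j250·0.04) = 1 + j10 → |·| ≈ 10.05, ∠ ≈ 84.29°
pole (1 + j250·0.025) = 1 + j6.25 → |·| ≈ 6.3295, ∠ ≈ 80.91°
|T| = 5e+04 · 1.4142 · 1.0078 / (10.05 · 6.3295) ≈ 1120.3
Gain = 20 log₁₀(1120.3) ≈ 60.99 dB
∠T = (45.00° + 7.13°) − (84.29° + 80.91°) = -113.07°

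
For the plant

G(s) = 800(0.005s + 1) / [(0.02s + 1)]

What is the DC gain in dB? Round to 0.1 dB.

G(0) = 800 · 1 / 1 = 800
20 log₁₀(800) ≈ 58.06 dB

58.1 dB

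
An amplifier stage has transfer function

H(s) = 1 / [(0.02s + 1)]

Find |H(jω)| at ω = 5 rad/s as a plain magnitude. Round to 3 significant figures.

0.995

At ω = 5 rad/s:
pole (1 + j5·0.02) = 1 + j0.1 → |·| ≈ 1.005, ∠ ≈ 5.71°
|H| = 1 · 1 / (1.005) ≈ 0.99502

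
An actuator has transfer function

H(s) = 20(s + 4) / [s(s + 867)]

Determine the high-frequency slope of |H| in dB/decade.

Each pole contributes −20 dB/decade at high frequency; each zero contributes +20 dB/decade.
Net: 1 zero(s) − 2 pole(s) → -20 dB/decade.

-20 dB/decade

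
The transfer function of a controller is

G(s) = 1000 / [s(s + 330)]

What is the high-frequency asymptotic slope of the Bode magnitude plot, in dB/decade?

-40 dB/decade

Each pole contributes −20 dB/decade at high frequency; each zero contributes +20 dB/decade.
Net: 0 zero(s) − 2 pole(s) → -40 dB/decade.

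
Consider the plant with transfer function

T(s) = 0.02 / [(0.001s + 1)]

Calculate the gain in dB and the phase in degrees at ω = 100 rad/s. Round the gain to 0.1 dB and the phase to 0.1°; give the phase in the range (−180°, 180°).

At ω = 100 rad/s:
pole (1 + j100·0.001) = 1 + j0.1 → |·| ≈ 1.005, ∠ ≈ 5.71°
|T| = 0.02 · 1 / (1.005) ≈ 0.0199
Gain = 20 log₁₀(0.0199) ≈ -34.02 dB
∠T = (0°) − (5.71°) = -5.71°

-34.0 dB, -5.7°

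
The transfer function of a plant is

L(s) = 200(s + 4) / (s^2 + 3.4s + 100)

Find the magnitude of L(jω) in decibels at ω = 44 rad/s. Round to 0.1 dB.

13.6 dB

At s = jω = j44:
zero (s+4): 4 + j44 → |·| = √(4²+44²) = √1952 ≈ 44.181, ∠ = arctan(44/4) ≈ 84.81°
quadratic: (j44)² + 3.4·j44 + 100 = -1836 + j149.6 → |·| ≈ 1842.1, ∠ ≈ 175.34°
|L| = 200 · 44.181 / 1842.1 ≈ 4.7968
Gain = 20 log₁₀(4.7968) ≈ 13.62 dB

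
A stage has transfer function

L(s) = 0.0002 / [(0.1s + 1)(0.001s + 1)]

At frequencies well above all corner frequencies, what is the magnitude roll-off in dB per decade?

-40 dB/decade

Each pole contributes −20 dB/decade at high frequency; each zero contributes +20 dB/decade.
Net: 0 zero(s) − 2 pole(s) → -40 dB/decade.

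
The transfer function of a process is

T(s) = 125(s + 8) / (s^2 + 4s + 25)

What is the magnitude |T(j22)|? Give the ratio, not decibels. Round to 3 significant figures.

6.26

At s = jω = j22:
zero (s+8): 8 + j22 → |·| = √(8²+22²) = √548 ≈ 23.409, ∠ = arctan(22/8) ≈ 70.02°
quadratic: (j22)² + 4·j22 + 25 = -459 + j88 → |·| ≈ 467.36, ∠ ≈ 169.15°
|T| = 125 · 23.409 / 467.36 ≈ 6.261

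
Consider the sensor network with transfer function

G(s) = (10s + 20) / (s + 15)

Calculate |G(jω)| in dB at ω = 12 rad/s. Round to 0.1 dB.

16.0 dB

Substitute s = j12:
Numerator: 10(j12) + 20 = 20 + j120
Denominator: (j12) + 15 = 15 + j12
|N| = √(20² + 120²) ≈ 121.66, ∠N ≈ 80.54°
|D| = √(15² + 12²) ≈ 19.209, ∠D ≈ 38.66°
|G| = 121.66 / 19.209 ≈ 6.3335
Gain = 20 log₁₀(6.3335) ≈ 16.03 dB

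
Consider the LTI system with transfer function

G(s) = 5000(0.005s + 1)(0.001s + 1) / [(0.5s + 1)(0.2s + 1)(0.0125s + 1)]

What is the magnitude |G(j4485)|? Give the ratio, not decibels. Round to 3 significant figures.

0.00457

At ω = 4485 rad/s:
zero (1 + j4485·0.005) = 1 + j22.425 → |·| ≈ 22.447, ∠ ≈ 87.45°
zero (1 + j4485·0.001) = 1 + j4.485 → |·| ≈ 4.5951, ∠ ≈ 77.43°
pole (1 + j4485·0.5) = 1 + j2242.5 → |·| ≈ 2242.5, ∠ ≈ 89.97°
pole (1 + j4485·0.2) = 1 + j897 → |·| ≈ 897, ∠ ≈ 89.94°
pole (1 + j4485·0.0125) = 1 + j56.0625 → |·| ≈ 56.071, ∠ ≈ 88.98°
|G| = 5000 · 22.447 · 4.5951 / (2242.5 · 897 · 56.071) ≈ 0.0045726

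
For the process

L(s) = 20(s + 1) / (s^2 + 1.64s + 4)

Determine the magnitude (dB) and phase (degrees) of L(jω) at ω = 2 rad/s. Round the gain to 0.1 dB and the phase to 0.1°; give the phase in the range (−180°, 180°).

22.7 dB, -26.6°

At s = jω = j2:
zero (s+1): 1 + j2 → |·| = √(1²+2²) = √5 ≈ 2.2361, ∠ = arctan(2/1) ≈ 63.43°
quadratic: (j2)² + 1.64·j2 + 4 = 0 + j3.28 → |·| ≈ 3.28, ∠ ≈ 90.00°
|L| = 20 · 2.2361 / 3.28 ≈ 13.635
Gain = 20 log₁₀(13.635) ≈ 22.69 dB
∠L = 63.43° − 90.00° = -26.57°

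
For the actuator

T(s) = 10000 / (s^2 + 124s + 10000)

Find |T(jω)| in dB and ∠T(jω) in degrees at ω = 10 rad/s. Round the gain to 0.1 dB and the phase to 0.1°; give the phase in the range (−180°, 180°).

0.0 dB, -7.1°

At s = jω = j10:
quadratic: (j10)² + 124·j10 + 10000 = 9900 + j1240 → |·| ≈ 9977.4, ∠ ≈ 7.14°
|T| = 10000 / 9977.4 ≈ 1.0023
Gain = 20 log₁₀(1.0023) ≈ 0.02 dB
∠T = 0.00° − 7.14° = -7.14°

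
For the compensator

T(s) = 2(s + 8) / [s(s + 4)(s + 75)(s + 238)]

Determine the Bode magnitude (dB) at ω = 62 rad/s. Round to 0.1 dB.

-117.4 dB

At s = jω = j62:
zero (s+8): 8 + j62 → |·| = √(8²+62²) = √3908 ≈ 62.514, ∠ = arctan(62/8) ≈ 82.65°
pole (s+4): 4 + j62 → |·| = √(4²+62²) = √3860 ≈ 62.129, ∠ = arctan(62/4) ≈ 86.31°
pole (s+75): 75 + j62 → |·| = √(75²+62²) = √9469 ≈ 97.309, ∠ = arctan(62/75) ≈ 39.58°
pole (s+238): 238 + j62 → |·| = √(238²+62²) = √60488 ≈ 245.94, ∠ = arctan(62/238) ≈ 14.60°
pole at origin: |s| = 62, ∠ = 90.00° (in denominator)
|T| = 2 · 62.514 / 9.2187e+07 ≈ 1.3562e-06
Gain = 20 log₁₀(1.3562e-06) ≈ -117.35 dB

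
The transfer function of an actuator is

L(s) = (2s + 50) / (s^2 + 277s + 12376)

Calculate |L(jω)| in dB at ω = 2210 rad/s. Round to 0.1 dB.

-60.9 dB

Substitute s = j2210:
Numerator: 2(j2210) + 50 = 50 + j4420
Denominator: (j2210)^2 + 277(j2210) + 12376 = -4871724 + j612170
|N| = √(50² + 4420²) ≈ 4420.3, ∠N ≈ 89.35°
|D| = √(4871724² + 612170²) ≈ 4.91e+06, ∠D ≈ 172.84°
|L| = 4420.3 / 4.91e+06 ≈ 0.00090026
Gain = 20 log₁₀(0.00090026) ≈ -60.91 dB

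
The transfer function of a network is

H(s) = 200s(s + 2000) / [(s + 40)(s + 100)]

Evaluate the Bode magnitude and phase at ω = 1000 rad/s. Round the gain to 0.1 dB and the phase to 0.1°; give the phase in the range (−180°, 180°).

At s = jω = j1000:
zero (s+2000): 2000 + j1000 → |·| = √(2000²+1000²) = √5000000 ≈ 2236.1, ∠ = arctan(1000/2000) ≈ 26.57°
zero at origin: s = j1000 → |·| = 1000, ∠ = 90.00°
pole (s+40): 40 + j1000 → |·| = √(40²+1000²) = √1001600 ≈ 1000.8, ∠ = arctan(1000/40) ≈ 87.71°
pole (s+100): 100 + j1000 → |·| = √(100²+1000²) = √1010000 ≈ 1005, ∠ = arctan(1000/100) ≈ 84.29°
|H| = 200 · 2.2361e+06 / 1.0058e+06 ≈ 444.64
Gain = 20 log₁₀(444.64) ≈ 52.96 dB
∠H = 116.57° − 172.00° = -55.43°

53.0 dB, -55.4°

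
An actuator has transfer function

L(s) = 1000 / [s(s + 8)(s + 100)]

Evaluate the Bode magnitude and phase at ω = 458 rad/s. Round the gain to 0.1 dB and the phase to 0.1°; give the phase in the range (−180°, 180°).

At s = jω = j458:
pole (s+8): 8 + j458 → |·| = √(8²+458²) = √209828 ≈ 458.07, ∠ = arctan(458/8) ≈ 89.00°
pole (s+100): 100 + j458 → |·| = √(100²+458²) = √219764 ≈ 468.79, ∠ = arctan(458/100) ≈ 77.68°
pole at origin: |s| = 458, ∠ = 90.00° (in denominator)
|L| = 1000 / 9.835e+07 ≈ 1.0168e-05
Gain = 20 log₁₀(1.0168e-05) ≈ -99.86 dB
∠L = 0.00° − 256.68° = -256.68° ≡ 103.32° (principal value)

-99.9 dB, 103.3°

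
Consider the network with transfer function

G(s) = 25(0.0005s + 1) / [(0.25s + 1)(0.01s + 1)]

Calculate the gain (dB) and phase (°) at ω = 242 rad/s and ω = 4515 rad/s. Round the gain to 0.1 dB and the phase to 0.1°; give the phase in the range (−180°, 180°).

At ω = 242 rad/s:
zero (1 + j242·0.0005) = 1 + j0.121 → |·| ≈ 1.0073, ∠ ≈ 6.90°
pole (1 + j242·0.25) = 1 + j60.5 → |·| ≈ 60.508, ∠ ≈ 89.05°
pole (1 + j242·0.01) = 1 + j2.42 → |·| ≈ 2.6185, ∠ ≈ 67.55°
|G| = 25 · 1.0073 / (60.508 · 2.6185) ≈ 0.15894
Gain = 20 log₁₀(0.15894) ≈ -15.98 dB
∠G = (6.90°) − (89.05° + 67.55°) = -149.70°

At ω = 4515 rad/s:
zero (1 + j4515·0.0005) = 1 + j2.2575 → |·| ≈ 2.4691, ∠ ≈ 66.11°
pole (1 + j4515·0.25) = 1 + j1128.75 → |·| ≈ 1128.8, ∠ ≈ 89.95°
pole (1 + j4515·0.01) = 1 + j45.15 → |·| ≈ 45.161, ∠ ≈ 88.73°
|G| = 25 · 2.4691 / (1128.8 · 45.161) ≈ 0.0012109
Gain = 20 log₁₀(0.0012109) ≈ -58.34 dB
∠G = (66.11°) − (89.95° + 88.73°) = -112.57°

ω = 242: -16.0 dB, -149.7°; ω = 4515: -58.3 dB, -112.6°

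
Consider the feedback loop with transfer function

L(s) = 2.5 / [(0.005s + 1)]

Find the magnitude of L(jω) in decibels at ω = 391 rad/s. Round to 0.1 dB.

1.1 dB

At ω = 391 rad/s:
pole (1 + j391·0.005) = 1 + j1.955 → |·| ≈ 2.1959, ∠ ≈ 62.91°
|L| = 2.5 · 1 / (2.1959) ≈ 1.1385
Gain = 20 log₁₀(1.1385) ≈ 1.13 dB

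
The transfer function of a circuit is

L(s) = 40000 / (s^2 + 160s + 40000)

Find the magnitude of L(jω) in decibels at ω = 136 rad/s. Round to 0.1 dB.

2.3 dB

At s = jω = j136:
quadratic: (j136)² + 160·j136 + 40000 = 21504 + j21760 → |·| ≈ 30593, ∠ ≈ 45.34°
|L| = 40000 / 30593 ≈ 1.3075
Gain = 20 log₁₀(1.3075) ≈ 2.33 dB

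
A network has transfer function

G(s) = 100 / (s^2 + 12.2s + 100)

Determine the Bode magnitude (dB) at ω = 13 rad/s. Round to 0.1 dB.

At s = jω = j13:
quadratic: (j13)² + 12.2·j13 + 100 = -69 + j158.6 → |·| ≈ 172.96, ∠ ≈ 113.51°
|G| = 100 / 172.96 ≈ 0.57817
Gain = 20 log₁₀(0.57817) ≈ -4.76 dB

-4.8 dB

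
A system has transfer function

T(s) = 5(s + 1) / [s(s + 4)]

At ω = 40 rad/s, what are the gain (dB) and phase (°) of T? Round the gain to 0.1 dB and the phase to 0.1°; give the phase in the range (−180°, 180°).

-18.1 dB, -85.7°

At s = jω = j40:
zero (s+1): 1 + j40 → |·| = √(1²+40²) = √1601 ≈ 40.012, ∠ = arctan(40/1) ≈ 88.57°
pole (s+4): 4 + j40 → |·| = √(4²+40²) = √1616 ≈ 40.2, ∠ = arctan(40/4) ≈ 84.29°
pole at origin: |s| = 40, ∠ = 90.00° (in denominator)
|T| = 5 · 40.012 / 1608 ≈ 0.12442
Gain = 20 log₁₀(0.12442) ≈ -18.10 dB
∠T = 88.57° − 174.29° = -85.72°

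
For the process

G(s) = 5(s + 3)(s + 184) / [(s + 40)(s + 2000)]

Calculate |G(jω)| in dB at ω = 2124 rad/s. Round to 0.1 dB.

11.3 dB

At s = jω = j2124:
zero (s+3): 3 + j2124 → |·| = √(3²+2124²) = √4511385 ≈ 2124, ∠ = arctan(2124/3) ≈ 89.92°
zero (s+184): 184 + j2124 → |·| = √(184²+2124²) = √4545232 ≈ 2132, ∠ = arctan(2124/184) ≈ 85.05°
pole (s+40): 40 + j2124 → |·| = √(40²+2124²) = √4512976 ≈ 2124.4, ∠ = arctan(2124/40) ≈ 88.92°
pole (s+2000): 2000 + j2124 → |·| = √(2000²+2124²) = √8511376 ≈ 2917.4, ∠ = arctan(2124/2000) ≈ 46.72°
|G| = 5 · 4.5284e+06 / 6.1977e+06 ≈ 3.6533
Gain = 20 log₁₀(3.6533) ≈ 11.25 dB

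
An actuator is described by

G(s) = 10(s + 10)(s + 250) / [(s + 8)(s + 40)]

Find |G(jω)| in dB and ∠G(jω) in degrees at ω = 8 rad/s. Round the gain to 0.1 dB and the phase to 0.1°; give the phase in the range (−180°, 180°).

At s = jω = j8:
zero (s+10): 10 + j8 → |·| = √(10²+8²) = √164 ≈ 12.806, ∠ = arctan(8/10) ≈ 38.66°
zero (s+250): 250 + j8 → |·| = √(250²+8²) = √62564 ≈ 250.13, ∠ = arctan(8/250) ≈ 1.83°
pole (s+8): 8 + j8 → |·| = √(8²+8²) = √128 ≈ 11.314, ∠ = arctan(8/8) ≈ 45.00°
pole (s+40): 40 + j8 → |·| = √(40²+8²) = √1664 ≈ 40.792, ∠ = arctan(8/40) ≈ 11.31°
|G| = 10 · 3203.2 / 461.52 ≈ 69.405
Gain = 20 log₁₀(69.405) ≈ 36.83 dB
∠G = 40.49° − 56.31° = -15.82°

36.8 dB, -15.8°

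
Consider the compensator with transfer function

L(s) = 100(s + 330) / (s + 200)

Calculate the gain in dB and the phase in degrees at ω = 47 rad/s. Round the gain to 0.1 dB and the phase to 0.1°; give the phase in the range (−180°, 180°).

At s = jω = j47:
zero (s+330): 330 + j47 → |·| = √(330²+47²) = √111109 ≈ 333.33, ∠ = arctan(47/330) ≈ 8.11°
pole (s+200): 200 + j47 → |·| = √(200²+47²) = √42209 ≈ 205.45, ∠ = arctan(47/200) ≈ 13.22°
|L| = 100 · 333.33 / 205.45 ≈ 162.24
Gain = 20 log₁₀(162.24) ≈ 44.20 dB
∠L = 8.11° − 13.22° = -5.11°

44.2 dB, -5.1°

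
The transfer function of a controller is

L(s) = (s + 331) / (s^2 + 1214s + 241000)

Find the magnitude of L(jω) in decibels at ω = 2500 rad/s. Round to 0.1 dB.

-68.5 dB

Substitute s = j2500:
Numerator: (j2500) + 331 = 331 + j2500
Denominator: (j2500)^2 + 1214(j2500) + 241000 = -6009000 + j3035000
|N| = √(331² + 2500²) ≈ 2521.8, ∠N ≈ 82.46°
|D| = √(6009000² + 3035000²) ≈ 6.732e+06, ∠D ≈ 153.20°
|L| = 2521.8 / 6.732e+06 ≈ 0.0003746
Gain = 20 log₁₀(0.0003746) ≈ -68.53 dB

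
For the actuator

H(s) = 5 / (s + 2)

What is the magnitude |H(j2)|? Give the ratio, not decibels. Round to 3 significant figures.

At s = jω = j2:
pole (s+2): 2 + j2 → |·| = √(2²+2²) = √8 ≈ 2.8284, ∠ = arctan(2/2) ≈ 45.00°
|H| = 5 / 2.8284 ≈ 1.7678

1.77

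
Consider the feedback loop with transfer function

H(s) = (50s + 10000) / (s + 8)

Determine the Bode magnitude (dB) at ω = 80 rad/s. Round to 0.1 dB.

42.5 dB

Substitute s = j80:
Numerator: 50(j80) + 10000 = 10000 + j4000
Denominator: (j80) + 8 = 8 + j80
|N| = √(10000² + 4000²) ≈ 10770, ∠N ≈ 21.80°
|D| = √(8² + 80²) ≈ 80.399, ∠D ≈ 84.29°
|H| = 10770 / 80.399 ≈ 133.96
Gain = 20 log₁₀(133.96) ≈ 42.54 dB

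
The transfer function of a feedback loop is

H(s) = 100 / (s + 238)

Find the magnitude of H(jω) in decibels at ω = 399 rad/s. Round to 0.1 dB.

Substitute s = j399:
Numerator: 100 = 100 + j0
Denominator: (j399) + 238 = 238 + j399
|N| = √(100² + 0²) ≈ 100, ∠N ≈ 0.00°
|D| = √(238² + 399²) ≈ 464.59, ∠D ≈ 59.18°
|H| = 100 / 464.59 ≈ 0.21524
Gain = 20 log₁₀(0.21524) ≈ -13.34 dB

-13.3 dB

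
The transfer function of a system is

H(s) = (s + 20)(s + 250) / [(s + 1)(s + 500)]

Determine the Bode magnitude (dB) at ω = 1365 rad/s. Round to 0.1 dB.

-0.4 dB

At s = jω = j1365:
zero (s+20): 20 + j1365 → |·| = √(20²+1365²) = √1863625 ≈ 1365.1, ∠ = arctan(1365/20) ≈ 89.16°
zero (s+250): 250 + j1365 → |·| = √(250²+1365²) = √1925725 ≈ 1387.7, ∠ = arctan(1365/250) ≈ 79.62°
pole (s+1): 1 + j1365 → |·| = √(1²+1365²) = √1863226 ≈ 1365, ∠ = arctan(1365/1) ≈ 89.96°
pole (s+500): 500 + j1365 → |·| = √(500²+1365²) = √2113225 ≈ 1453.7, ∠ = arctan(1365/500) ≈ 69.88°
|H| = 1 · 1.8943e+06 / 1.9843e+06 ≈ 0.95464
Gain = 20 log₁₀(0.95464) ≈ -0.40 dB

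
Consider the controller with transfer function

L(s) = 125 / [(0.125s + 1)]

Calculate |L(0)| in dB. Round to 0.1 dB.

41.9 dB

L(0) = 125 · 1 / 1 = 125
20 log₁₀(125) ≈ 41.94 dB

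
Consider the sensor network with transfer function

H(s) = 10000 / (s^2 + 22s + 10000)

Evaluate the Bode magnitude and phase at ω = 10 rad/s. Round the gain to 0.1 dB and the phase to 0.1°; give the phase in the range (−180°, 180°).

0.1 dB, -1.3°

At s = jω = j10:
quadratic: (j10)² + 22·j10 + 10000 = 9900 + j220 → |·| ≈ 9902.4, ∠ ≈ 1.27°
|H| = 10000 / 9902.4 ≈ 1.0099
Gain = 20 log₁₀(1.0099) ≈ 0.09 dB
∠H = 0.00° − 1.27° = -1.27°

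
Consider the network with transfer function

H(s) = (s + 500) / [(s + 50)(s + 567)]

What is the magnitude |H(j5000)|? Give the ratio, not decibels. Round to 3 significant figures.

0.000200

At s = jω = j5000:
zero (s+500): 500 + j5000 → |·| = √(500²+5000²) = √25250000 ≈ 5024.9, ∠ = arctan(5000/500) ≈ 84.29°
pole (s+50): 50 + j5000 → |·| = √(50²+5000²) = √25002500 ≈ 5000.2, ∠ = arctan(5000/50) ≈ 89.43°
pole (s+567): 567 + j5000 → |·| = √(567²+5000²) = √25321489 ≈ 5032, ∠ = arctan(5000/567) ≈ 83.53°
|H| = 1 · 5024.9 / 2.5161e+07 ≈ 0.00019971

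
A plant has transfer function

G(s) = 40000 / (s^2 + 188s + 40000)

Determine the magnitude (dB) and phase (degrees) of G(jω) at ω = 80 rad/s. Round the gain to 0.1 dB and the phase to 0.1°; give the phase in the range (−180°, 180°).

0.7 dB, -24.1°

At s = jω = j80:
quadratic: (j80)² + 188·j80 + 40000 = 33600 + j15040 → |·| ≈ 36813, ∠ ≈ 24.11°
|G| = 40000 / 36813 ≈ 1.0866
Gain = 20 log₁₀(1.0866) ≈ 0.72 dB
∠G = 0.00° − 24.11° = -24.11°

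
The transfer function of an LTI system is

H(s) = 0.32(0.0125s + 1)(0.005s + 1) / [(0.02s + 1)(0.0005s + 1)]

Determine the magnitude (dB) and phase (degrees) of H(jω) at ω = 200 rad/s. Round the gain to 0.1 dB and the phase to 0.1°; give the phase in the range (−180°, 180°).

At ω = 200 rad/s:
zero (1 + j200·0.0125) = 1 + j2.5 → |·| ≈ 2.6926, ∠ ≈ 68.20°
zero (1 + j200·0.005) = 1 + j1 → |·| ≈ 1.4142, ∠ ≈ 45.00°
pole (1 + j200·0.02) = 1 + j4 → |·| ≈ 4.1231, ∠ ≈ 75.96°
pole (1 + j200·0.0005) = 1 + j0.1 → |·| ≈ 1.005, ∠ ≈ 5.71°
|H| = 0.32 · 2.6926 · 1.4142 / (4.1231 · 1.005) ≈ 0.29406
Gain = 20 log₁₀(0.29406) ≈ -10.63 dB
∠H = (68.20° + 45.00°) − (75.96° + 5.71°) = 31.53°

-10.6 dB, 31.5°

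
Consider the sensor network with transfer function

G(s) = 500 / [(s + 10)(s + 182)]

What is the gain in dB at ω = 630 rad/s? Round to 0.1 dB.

At s = jω = j630:
pole (s+10): 10 + j630 → |·| = √(10²+630²) = √397000 ≈ 630.08, ∠ = arctan(630/10) ≈ 89.09°
pole (s+182): 182 + j630 → |·| = √(182²+630²) = √430024 ≈ 655.76, ∠ = arctan(630/182) ≈ 73.89°
|G| = 500 / 4.1318e+05 ≈ 0.0012101
Gain = 20 log₁₀(0.0012101) ≈ -58.34 dB

-58.3 dB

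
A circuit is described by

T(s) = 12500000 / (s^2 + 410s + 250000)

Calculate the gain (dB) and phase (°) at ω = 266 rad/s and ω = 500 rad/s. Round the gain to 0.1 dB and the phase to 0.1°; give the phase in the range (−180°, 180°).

ω = 266: 35.5 dB, -31.3°; ω = 500: 35.7 dB, -90.0°

At s = jω = j266:
quadratic: (j266)² + 410·j266 + 250000 = 179244 + j109060 → |·| ≈ 2.0982e+05, ∠ ≈ 31.32°
|T| = 12500000 / 2.0982e+05 ≈ 59.575
Gain = 20 log₁₀(59.575) ≈ 35.50 dB
∠T = 0.00° − 31.32° = -31.32°

At s = jω = j500:
quadratic: (j500)² + 410·j500 + 250000 = 0 + j205000 → |·| ≈ 2.05e+05, ∠ ≈ 90.00°
|T| = 12500000 / 2.05e+05 ≈ 60.976
Gain = 20 log₁₀(60.976) ≈ 35.70 dB
∠T = 0.00° − 90.00° = -90.00°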